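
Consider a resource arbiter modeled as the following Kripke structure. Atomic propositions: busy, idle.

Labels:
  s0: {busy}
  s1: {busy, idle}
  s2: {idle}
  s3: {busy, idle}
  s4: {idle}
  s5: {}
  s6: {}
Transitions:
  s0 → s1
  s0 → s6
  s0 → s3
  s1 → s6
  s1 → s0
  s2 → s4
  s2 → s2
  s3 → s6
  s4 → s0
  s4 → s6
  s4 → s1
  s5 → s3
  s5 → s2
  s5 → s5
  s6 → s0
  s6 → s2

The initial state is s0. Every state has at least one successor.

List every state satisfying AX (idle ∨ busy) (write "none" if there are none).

{s2, s6}

States satisfying idle ∨ busy: {s0, s1, s2, s3, s4}.
States satisfying AX (idle ∨ busy): {s2, s6}.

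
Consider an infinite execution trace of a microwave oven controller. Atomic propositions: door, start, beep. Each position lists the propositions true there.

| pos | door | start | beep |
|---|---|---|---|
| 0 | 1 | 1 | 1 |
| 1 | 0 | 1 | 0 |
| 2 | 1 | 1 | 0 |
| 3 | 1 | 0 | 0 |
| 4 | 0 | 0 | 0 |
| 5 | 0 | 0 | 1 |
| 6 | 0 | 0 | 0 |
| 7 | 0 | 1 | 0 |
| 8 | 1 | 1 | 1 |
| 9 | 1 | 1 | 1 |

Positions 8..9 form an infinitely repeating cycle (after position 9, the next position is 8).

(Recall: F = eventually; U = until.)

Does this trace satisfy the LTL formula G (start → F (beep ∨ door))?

start → F (beep ∨ door) holds at every position 0..9, and those are all positions ever visited, so G (start → F (beep ∨ door)) holds.
Positions where start holds: 0, 1, 2, 7, 8, 9.
Check F (beep ∨ door) at each: 0→ok, 1→ok, 2→ok, 7→ok, 8→ok, 9→ok.

Yes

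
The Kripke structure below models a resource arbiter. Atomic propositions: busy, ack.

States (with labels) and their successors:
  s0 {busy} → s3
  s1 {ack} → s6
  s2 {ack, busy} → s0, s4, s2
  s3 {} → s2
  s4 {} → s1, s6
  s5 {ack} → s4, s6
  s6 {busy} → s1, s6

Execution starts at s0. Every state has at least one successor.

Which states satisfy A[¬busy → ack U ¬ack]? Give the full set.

States satisfying ¬busy → ack: {s0, s1, s2, s5, s6}.
States satisfying ¬ack: {s0, s3, s4, s6}.
States satisfying A[¬busy → ack U ¬ack]: {s0, s1, s3, s4, s5, s6}.

{s0, s1, s3, s4, s5, s6}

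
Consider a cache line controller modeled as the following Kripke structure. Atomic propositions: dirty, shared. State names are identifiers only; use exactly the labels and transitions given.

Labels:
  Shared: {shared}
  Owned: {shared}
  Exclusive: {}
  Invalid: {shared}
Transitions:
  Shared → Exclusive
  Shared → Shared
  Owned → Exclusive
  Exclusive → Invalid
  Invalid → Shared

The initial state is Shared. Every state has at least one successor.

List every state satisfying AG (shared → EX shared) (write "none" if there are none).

{Shared, Exclusive, Invalid}

States satisfying shared → EX shared: {Shared, Exclusive, Invalid}.
States satisfying AG (shared → EX shared): {Shared, Exclusive, Invalid}.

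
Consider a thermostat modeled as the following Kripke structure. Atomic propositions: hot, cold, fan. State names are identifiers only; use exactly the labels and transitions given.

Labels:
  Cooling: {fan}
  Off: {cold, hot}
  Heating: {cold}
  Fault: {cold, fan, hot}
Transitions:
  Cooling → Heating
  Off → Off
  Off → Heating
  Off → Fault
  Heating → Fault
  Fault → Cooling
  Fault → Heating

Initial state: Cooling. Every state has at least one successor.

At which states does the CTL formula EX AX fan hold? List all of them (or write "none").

States satisfying AX fan: {Heating}.
States satisfying EX AX fan: {Cooling, Off, Fault}.

{Cooling, Off, Fault}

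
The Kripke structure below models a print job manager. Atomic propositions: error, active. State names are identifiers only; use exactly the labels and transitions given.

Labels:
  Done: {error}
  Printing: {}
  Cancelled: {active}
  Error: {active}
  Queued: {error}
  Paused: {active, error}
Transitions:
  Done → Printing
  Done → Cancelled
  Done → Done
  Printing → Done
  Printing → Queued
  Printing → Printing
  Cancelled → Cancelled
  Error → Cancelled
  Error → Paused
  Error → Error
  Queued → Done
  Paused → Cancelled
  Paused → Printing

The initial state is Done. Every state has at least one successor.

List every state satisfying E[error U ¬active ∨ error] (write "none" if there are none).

{Done, Printing, Queued, Paused}

States satisfying error: {Done, Queued, Paused}.
States satisfying ¬active ∨ error: {Done, Printing, Queued, Paused}.
States satisfying E[error U ¬active ∨ error]: {Done, Printing, Queued, Paused}.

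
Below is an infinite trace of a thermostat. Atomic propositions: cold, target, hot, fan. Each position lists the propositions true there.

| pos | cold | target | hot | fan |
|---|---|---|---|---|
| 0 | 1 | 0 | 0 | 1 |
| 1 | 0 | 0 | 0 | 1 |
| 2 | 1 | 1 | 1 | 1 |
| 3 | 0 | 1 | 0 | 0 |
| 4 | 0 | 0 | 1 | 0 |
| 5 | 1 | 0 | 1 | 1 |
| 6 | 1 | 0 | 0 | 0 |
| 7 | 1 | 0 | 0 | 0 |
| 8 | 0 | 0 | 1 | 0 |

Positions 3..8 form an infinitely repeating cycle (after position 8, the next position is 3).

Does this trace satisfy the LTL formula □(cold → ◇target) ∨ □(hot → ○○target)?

Satisfied

cold → ◇target holds at every position 0..8, and those are all positions ever visited, so □(cold → ◇target) holds.
Positions where cold holds: 0, 2, 5, 6, 7.
Check ◇target at each: 0→ok, 2→ok, 5→ok, 6→ok, 7→ok.
hot → ○○target must hold at every position from 0 onward. It fails at position 2, so □(hot → ○○target) is false.
Positions where hot holds: 2, 4, 5, 8.
Check ○○target at each: 2→fails, 4→fails, 5→fails, 8→fails.
At position 0: □(cold → ◇target) is true; □(hot → ○○target) is false; so □(cold → ◇target) ∨ □(hot → ○○target) is true.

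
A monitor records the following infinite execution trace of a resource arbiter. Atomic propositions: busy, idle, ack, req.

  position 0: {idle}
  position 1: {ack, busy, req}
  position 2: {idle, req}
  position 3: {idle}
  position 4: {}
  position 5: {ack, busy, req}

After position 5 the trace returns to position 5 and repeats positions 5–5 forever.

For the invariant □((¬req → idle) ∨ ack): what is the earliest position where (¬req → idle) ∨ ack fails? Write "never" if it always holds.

Check (¬req → idle) ∨ ack at each position in order: 0 ✓, 1 ✓, 2 ✓, 3 ✓.
At position 4 the labels are {}, so (¬req → idle) ∨ ack is false there. This is the first violation.

4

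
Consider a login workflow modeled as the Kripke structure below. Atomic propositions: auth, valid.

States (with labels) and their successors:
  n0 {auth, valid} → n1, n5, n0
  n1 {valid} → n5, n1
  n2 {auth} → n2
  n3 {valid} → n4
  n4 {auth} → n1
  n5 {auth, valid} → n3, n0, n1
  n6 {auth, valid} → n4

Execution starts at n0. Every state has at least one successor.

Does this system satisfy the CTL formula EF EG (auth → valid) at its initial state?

States satisfying EG (auth → valid): {n0, n1, n5}.
States satisfying EF EG (auth → valid): {n0, n1, n3, n4, n5, n6}.
Some path from n0 reaches a state where EG (auth → valid) holds.
n0 ∈ Sat(EF EG (auth → valid)).

Holds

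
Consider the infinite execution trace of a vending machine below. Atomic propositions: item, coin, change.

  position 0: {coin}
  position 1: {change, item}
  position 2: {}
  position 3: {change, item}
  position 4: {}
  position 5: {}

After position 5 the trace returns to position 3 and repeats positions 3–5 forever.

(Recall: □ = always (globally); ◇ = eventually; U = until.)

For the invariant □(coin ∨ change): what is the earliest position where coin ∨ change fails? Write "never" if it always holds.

Check coin ∨ change at each position in order: 0 ✓, 1 ✓.
At position 2 the labels are {}, so coin ∨ change is false there. This is the first violation.

2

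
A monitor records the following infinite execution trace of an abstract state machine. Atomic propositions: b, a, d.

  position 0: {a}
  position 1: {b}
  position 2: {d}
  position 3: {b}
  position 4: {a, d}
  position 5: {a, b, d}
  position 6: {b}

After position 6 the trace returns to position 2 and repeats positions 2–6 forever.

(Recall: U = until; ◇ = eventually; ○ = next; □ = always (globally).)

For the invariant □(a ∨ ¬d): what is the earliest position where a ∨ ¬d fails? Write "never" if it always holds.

2

Check a ∨ ¬d at each position in order: 0 ✓, 1 ✓.
At position 2 the labels are {d}, so a ∨ ¬d is false there. This is the first violation.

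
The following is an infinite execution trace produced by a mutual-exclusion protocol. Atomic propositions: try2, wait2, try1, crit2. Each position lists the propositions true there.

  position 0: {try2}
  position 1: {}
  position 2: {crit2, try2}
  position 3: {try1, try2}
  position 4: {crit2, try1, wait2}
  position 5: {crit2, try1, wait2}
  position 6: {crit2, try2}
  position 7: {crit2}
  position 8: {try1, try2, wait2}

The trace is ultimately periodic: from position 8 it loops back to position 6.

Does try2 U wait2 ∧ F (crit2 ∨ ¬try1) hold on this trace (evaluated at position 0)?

Violated

Walking from position 0: at position 1, wait2 has not yet held and try2 fails, so try2 U wait2 is false.
crit2 ∨ ¬try1 holds at position 0, which is reachable from 0, so F (crit2 ∨ ¬try1) holds.
At position 0: try2 U wait2 is false; F (crit2 ∨ ¬try1) is true; so try2 U wait2 ∧ F (crit2 ∨ ¬try1) is false.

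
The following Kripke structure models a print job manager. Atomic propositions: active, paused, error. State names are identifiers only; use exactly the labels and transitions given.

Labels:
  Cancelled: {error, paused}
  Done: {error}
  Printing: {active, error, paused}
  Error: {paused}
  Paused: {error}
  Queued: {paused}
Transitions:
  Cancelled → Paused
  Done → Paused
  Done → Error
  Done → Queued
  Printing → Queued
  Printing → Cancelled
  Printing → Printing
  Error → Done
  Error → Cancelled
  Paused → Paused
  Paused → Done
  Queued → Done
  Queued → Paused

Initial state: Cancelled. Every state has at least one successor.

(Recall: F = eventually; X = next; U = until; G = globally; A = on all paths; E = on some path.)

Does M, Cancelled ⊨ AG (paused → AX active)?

Does not hold

States satisfying paused → AX active: {Done, Paused}.
States satisfying AG (paused → AX active): ∅.
Cancelled is reachable from Cancelled and violates paused → AX active, so AG fails at Cancelled.
Cancelled ∉ Sat(AG (paused → AX active)).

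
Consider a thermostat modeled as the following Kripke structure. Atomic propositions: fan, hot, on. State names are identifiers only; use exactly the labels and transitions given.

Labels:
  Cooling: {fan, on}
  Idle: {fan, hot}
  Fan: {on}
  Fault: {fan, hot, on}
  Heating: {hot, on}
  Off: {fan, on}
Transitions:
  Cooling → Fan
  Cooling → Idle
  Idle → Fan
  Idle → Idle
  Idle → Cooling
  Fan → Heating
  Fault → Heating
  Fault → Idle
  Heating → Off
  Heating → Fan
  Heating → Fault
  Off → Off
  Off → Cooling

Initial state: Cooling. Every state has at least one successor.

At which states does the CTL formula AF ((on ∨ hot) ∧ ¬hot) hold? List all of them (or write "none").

{Cooling, Fan, Off}

States satisfying (on ∨ hot) ∧ ¬hot: {Cooling, Fan, Off}.
States satisfying AF ((on ∨ hot) ∧ ¬hot): {Cooling, Fan, Off}.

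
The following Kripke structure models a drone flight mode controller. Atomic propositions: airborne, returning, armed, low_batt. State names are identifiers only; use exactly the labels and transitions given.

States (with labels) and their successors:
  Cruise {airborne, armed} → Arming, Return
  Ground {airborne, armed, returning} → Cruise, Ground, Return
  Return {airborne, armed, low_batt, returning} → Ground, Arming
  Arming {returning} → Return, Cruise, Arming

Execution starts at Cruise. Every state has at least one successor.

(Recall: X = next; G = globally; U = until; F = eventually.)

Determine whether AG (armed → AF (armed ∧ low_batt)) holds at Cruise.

States satisfying armed → AF (armed ∧ low_batt): {Return, Arming}.
States satisfying AG (armed → AF (armed ∧ low_batt)): ∅.
Cruise is reachable from Cruise and violates armed → AF (armed ∧ low_batt), so AG fails at Cruise.
Cruise ∉ Sat(AG (armed → AF (armed ∧ low_batt))).

Does not hold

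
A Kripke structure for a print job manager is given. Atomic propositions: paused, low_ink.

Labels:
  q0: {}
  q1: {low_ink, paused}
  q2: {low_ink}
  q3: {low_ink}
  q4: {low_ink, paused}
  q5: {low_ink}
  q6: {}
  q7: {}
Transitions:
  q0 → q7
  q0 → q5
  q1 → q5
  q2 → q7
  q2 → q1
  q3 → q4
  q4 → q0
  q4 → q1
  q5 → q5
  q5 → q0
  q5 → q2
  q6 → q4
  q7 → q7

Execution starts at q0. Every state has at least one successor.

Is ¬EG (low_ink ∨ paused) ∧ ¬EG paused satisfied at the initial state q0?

States satisfying low_ink ∨ paused: {q1, q2, q3, q4, q5}.
States satisfying EG (low_ink ∨ paused): {q1, q2, q3, q4, q5}.
States satisfying ¬EG (low_ink ∨ paused): {q0, q6, q7}.
States satisfying paused: {q1, q4}.
States satisfying EG paused: ∅.
States satisfying ¬EG paused: {q0, q1, q2, q3, q4, q5, q6, q7}.
States satisfying ¬EG (low_ink ∨ paused) ∧ ¬EG paused: {q0, q6, q7}.
q0 ∈ Sat(¬EG (low_ink ∨ paused) ∧ ¬EG paused).

Satisfied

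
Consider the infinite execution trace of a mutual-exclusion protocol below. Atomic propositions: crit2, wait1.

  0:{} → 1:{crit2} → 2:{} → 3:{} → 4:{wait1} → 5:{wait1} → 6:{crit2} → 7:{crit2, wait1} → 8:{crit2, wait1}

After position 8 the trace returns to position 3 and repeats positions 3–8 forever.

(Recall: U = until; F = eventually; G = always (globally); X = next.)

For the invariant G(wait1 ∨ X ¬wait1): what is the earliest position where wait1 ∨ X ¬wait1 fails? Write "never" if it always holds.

3

Check wait1 ∨ X ¬wait1 at each position in order: 0 ✓, 1 ✓, 2 ✓.
At position 3 the labels are {} and the next position 4 has {wait1}, so wait1 ∨ X ¬wait1 is false there. This is the first violation.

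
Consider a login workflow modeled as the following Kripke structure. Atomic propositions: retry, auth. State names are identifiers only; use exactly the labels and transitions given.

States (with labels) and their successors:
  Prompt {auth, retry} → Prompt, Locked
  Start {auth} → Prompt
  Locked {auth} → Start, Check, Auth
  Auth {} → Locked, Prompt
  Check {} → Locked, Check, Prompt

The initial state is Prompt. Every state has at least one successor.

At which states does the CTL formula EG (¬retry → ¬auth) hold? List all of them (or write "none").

States satisfying ¬retry → ¬auth: {Prompt, Auth, Check}.
States satisfying EG (¬retry → ¬auth): {Prompt, Auth, Check}.

{Prompt, Auth, Check}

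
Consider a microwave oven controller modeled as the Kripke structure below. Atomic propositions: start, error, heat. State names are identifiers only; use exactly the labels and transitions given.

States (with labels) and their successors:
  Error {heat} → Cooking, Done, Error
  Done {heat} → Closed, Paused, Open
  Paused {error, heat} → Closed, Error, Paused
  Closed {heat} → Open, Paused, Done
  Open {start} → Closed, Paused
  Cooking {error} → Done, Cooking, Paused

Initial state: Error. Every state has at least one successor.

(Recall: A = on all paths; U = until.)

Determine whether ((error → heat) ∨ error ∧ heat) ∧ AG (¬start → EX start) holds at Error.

States satisfying error → heat: {Error, Done, Paused, Closed, Open}.
States satisfying error ∧ heat: {Paused}.
States satisfying (error → heat) ∨ error ∧ heat: {Error, Done, Paused, Closed, Open}.
States satisfying ¬start → EX start: {Done, Closed, Open}.
States satisfying AG (¬start → EX start): ∅.
States satisfying ((error → heat) ∨ error ∧ heat) ∧ AG (¬start → EX start): ∅.
Error ∉ Sat(((error → heat) ∨ error ∧ heat) ∧ AG (¬start → EX start)).

Does not hold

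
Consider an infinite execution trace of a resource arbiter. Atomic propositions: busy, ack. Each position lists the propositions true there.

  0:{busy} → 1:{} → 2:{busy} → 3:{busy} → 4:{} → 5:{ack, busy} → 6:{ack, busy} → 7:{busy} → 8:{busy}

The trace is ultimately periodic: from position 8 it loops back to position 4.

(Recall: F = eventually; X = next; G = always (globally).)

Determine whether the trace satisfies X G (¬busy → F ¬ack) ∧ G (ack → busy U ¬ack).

The position after 0 is 1; G (¬busy → F ¬ack) is true there.
ack → busy U ¬ack holds at every position 0..8, and those are all positions ever visited, so G (ack → busy U ¬ack) holds.
Positions where ack holds: 5, 6.
Check busy U ¬ack at each: 5→ok, 6→ok.
At position 0: X G (¬busy → F ¬ack) is true; G (ack → busy U ¬ack) is true; so X G (¬busy → F ¬ack) ∧ G (ack → busy U ¬ack) is true.

Holds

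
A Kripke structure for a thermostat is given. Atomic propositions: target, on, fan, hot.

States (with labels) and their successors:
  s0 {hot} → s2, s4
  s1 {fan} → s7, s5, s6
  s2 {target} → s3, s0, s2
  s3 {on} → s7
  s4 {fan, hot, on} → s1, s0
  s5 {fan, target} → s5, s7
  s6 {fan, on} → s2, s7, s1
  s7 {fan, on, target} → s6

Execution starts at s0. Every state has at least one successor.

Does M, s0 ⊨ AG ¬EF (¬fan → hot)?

No

States satisfying ¬EF (¬fan → hot): ∅.
States satisfying AG ¬EF (¬fan → hot): ∅.
s0 is reachable from s0 and violates ¬EF (¬fan → hot), so AG fails at s0.
s0 ∉ Sat(AG ¬EF (¬fan → hot)).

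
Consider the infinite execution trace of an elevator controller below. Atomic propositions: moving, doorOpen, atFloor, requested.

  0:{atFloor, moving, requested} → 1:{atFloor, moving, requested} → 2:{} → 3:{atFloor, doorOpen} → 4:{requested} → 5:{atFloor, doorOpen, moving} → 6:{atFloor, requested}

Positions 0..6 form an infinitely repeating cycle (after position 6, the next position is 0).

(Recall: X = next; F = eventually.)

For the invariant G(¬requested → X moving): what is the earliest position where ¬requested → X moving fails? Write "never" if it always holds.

Check ¬requested → X moving at each position in order: 0 ✓, 1 ✓.
At position 2 the labels are {} and the next position 3 has {atFloor, doorOpen}, so ¬requested → X moving is false there. This is the first violation.

2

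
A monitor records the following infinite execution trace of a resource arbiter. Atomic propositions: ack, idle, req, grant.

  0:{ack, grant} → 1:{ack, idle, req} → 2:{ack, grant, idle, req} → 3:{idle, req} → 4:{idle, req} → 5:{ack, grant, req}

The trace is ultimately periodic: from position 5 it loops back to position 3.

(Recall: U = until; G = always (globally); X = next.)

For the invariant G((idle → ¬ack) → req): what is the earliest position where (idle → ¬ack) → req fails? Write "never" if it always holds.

0

At position 0 the labels are {ack, grant}, so (idle → ¬ack) → req is false there. This is the first violation.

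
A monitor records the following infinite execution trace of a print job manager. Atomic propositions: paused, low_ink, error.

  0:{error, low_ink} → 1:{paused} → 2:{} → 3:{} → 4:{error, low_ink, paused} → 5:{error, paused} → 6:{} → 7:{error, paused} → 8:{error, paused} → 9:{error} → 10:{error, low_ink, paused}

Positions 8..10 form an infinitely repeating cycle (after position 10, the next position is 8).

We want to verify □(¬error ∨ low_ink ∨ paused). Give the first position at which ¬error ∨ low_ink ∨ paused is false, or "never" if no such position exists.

9

Check ¬error ∨ low_ink ∨ paused at each position in order: 0 ✓, 1 ✓, 2 ✓, 3 ✓, 4 ✓, 5 ✓, 6 ✓, 7 ✓, 8 ✓.
At position 9 the labels are {error}, so ¬error ∨ low_ink ∨ paused is false there. This is the first violation.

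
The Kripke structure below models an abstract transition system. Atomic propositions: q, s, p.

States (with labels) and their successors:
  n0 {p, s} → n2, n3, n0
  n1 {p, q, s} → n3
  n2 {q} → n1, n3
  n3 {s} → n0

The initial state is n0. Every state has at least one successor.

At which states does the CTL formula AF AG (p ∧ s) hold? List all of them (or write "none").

none

States satisfying AG (p ∧ s): ∅.
States satisfying AF AG (p ∧ s): ∅.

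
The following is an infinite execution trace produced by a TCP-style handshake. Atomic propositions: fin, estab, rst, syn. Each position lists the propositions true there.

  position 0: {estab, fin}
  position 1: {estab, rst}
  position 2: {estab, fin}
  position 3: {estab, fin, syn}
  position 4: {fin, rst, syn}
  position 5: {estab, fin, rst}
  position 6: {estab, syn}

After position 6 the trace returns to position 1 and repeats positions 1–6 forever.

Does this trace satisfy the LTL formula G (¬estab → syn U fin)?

Satisfied

¬estab → syn U fin holds at every position 0..6, and those are all positions ever visited, so G (¬estab → syn U fin) holds.
Positions where ¬estab holds: 4.
Check syn U fin at each: 4→ok.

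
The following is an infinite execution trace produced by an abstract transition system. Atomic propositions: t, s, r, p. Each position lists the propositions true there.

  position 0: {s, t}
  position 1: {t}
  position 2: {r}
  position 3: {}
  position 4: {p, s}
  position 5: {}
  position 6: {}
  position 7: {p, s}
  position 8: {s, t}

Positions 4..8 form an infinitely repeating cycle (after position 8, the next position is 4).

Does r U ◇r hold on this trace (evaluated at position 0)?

Holds

Walking from position 0: ◇r first holds at position 0, and r holds at every earlier position along the way, so r U ◇r holds.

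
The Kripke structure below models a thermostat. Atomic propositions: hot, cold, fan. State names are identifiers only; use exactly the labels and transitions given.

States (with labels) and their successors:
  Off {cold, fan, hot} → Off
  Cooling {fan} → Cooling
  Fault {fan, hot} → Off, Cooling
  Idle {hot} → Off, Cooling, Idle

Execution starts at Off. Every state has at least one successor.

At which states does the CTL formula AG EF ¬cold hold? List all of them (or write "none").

States satisfying EF ¬cold: {Cooling, Fault, Idle}.
States satisfying AG EF ¬cold: {Cooling}.

{Cooling}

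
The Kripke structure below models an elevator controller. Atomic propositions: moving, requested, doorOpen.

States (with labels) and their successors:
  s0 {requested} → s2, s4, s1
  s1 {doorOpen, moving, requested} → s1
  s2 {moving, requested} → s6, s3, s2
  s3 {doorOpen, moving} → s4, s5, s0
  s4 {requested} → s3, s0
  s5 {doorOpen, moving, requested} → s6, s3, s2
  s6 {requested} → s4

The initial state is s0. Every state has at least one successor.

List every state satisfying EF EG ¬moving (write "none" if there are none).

{s0, s2, s3, s4, s5, s6}

States satisfying EG ¬moving: {s0, s4, s6}.
States satisfying EF EG ¬moving: {s0, s2, s3, s4, s5, s6}.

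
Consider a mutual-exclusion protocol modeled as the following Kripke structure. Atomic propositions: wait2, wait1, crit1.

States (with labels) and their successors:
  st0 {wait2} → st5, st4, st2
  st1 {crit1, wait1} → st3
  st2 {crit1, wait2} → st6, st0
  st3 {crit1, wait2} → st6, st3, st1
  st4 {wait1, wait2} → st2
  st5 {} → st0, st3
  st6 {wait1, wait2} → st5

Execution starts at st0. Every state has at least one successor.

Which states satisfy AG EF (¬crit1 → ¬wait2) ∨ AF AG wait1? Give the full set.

States satisfying EF (¬crit1 → ¬wait2): {st0, st1, st2, st3, st4, st5, st6}.
States satisfying AG EF (¬crit1 → ¬wait2): {st0, st1, st2, st3, st4, st5, st6}.
States satisfying AG wait1: ∅.
States satisfying AF AG wait1: ∅.
States satisfying AG EF (¬crit1 → ¬wait2) ∨ AF AG wait1: {st0, st1, st2, st3, st4, st5, st6}.

{st0, st1, st2, st3, st4, st5, st6}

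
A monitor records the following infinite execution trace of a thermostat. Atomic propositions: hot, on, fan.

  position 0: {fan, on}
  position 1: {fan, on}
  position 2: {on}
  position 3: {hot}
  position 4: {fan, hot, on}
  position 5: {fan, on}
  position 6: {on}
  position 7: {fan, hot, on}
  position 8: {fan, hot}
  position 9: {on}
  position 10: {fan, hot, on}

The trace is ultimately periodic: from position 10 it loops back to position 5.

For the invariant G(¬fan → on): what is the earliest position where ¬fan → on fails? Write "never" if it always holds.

Check ¬fan → on at each position in order: 0 ✓, 1 ✓, 2 ✓.
At position 3 the labels are {hot}, so ¬fan → on is false there. This is the first violation.

3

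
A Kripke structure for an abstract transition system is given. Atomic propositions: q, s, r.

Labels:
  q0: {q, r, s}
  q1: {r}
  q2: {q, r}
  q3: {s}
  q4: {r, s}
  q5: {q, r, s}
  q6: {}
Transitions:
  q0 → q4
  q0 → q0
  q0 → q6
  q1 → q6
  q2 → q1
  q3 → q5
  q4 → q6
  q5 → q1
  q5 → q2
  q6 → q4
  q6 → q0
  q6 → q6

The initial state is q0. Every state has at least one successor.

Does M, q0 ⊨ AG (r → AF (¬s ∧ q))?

No

States satisfying r → AF (¬s ∧ q): {q2, q3, q6}.
States satisfying AG (r → AF (¬s ∧ q)): ∅.
q0 is reachable from q0 and violates r → AF (¬s ∧ q), so AG fails at q0.
q0 ∉ Sat(AG (r → AF (¬s ∧ q))).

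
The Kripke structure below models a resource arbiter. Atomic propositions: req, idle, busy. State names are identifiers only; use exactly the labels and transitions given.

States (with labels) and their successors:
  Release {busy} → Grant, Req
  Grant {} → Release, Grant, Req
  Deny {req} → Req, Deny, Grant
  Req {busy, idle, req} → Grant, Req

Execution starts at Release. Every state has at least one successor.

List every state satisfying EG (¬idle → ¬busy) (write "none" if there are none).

States satisfying ¬idle → ¬busy: {Grant, Deny, Req}.
States satisfying EG (¬idle → ¬busy): {Grant, Deny, Req}.

{Grant, Deny, Req}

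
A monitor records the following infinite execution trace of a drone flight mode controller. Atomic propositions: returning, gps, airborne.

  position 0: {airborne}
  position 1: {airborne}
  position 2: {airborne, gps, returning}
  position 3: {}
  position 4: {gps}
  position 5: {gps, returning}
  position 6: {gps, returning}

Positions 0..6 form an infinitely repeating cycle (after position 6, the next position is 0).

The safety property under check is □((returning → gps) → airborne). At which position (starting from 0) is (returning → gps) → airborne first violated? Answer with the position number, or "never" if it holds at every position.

Check (returning → gps) → airborne at each position in order: 0 ✓, 1 ✓, 2 ✓.
At position 3 the labels are {}, so (returning → gps) → airborne is false there. This is the first violation.

3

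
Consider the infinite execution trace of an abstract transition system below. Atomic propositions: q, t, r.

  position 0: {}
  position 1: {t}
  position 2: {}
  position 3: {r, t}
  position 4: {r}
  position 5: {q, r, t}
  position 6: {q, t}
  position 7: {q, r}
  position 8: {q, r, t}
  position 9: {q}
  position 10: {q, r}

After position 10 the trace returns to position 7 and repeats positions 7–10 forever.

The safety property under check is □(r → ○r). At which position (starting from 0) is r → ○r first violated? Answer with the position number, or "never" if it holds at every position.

Check r → ○r at each position in order: 0 ✓, 1 ✓, 2 ✓, 3 ✓, 4 ✓.
At position 5 the labels are {q, r, t} and the next position 6 has {q, t}, so r → ○r is false there. This is the first violation.

5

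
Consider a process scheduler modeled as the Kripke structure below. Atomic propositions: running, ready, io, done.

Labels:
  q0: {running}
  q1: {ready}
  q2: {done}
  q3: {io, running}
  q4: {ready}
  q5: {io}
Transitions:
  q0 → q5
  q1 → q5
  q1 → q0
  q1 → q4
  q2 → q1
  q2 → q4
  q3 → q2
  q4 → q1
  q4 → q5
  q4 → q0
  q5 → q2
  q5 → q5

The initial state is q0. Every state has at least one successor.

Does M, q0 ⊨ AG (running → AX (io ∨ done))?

States satisfying running → AX (io ∨ done): {q0, q1, q2, q3, q4, q5}.
States satisfying AG (running → AX (io ∨ done)): {q0, q1, q2, q3, q4, q5}.
Every state reachable from q0 satisfies running → AX (io ∨ done).
q0 ∈ Sat(AG (running → AX (io ∨ done))).

Satisfied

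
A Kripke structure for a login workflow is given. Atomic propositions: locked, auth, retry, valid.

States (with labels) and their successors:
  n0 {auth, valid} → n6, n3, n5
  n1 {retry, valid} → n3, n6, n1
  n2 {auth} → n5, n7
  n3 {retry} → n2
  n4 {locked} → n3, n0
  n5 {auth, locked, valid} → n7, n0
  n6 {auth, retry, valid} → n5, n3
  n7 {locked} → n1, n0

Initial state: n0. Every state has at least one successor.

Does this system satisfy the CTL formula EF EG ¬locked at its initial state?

States satisfying EG ¬locked: {n1}.
States satisfying EF EG ¬locked: {n0, n1, n2, n3, n4, n5, n6, n7}.
Some path from n0 reaches a state where EG ¬locked holds.
n0 ∈ Sat(EF EG ¬locked).

Satisfied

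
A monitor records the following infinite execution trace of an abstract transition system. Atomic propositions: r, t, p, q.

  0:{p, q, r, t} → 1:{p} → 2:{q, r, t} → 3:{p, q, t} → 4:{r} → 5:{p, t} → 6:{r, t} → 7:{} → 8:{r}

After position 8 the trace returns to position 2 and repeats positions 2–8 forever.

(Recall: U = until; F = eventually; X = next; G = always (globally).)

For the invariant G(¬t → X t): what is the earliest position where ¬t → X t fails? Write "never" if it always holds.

Check ¬t → X t at each position in order: 0 ✓, 1 ✓, 2 ✓, 3 ✓, 4 ✓, 5 ✓, 6 ✓.
At position 7 the labels are {} and the next position 8 has {r}, so ¬t → X t is false there. This is the first violation.

7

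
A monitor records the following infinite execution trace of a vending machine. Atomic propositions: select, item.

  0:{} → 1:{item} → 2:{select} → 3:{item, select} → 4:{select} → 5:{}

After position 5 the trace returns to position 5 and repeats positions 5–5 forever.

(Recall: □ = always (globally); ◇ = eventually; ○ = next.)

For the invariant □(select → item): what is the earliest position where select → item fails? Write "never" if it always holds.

2

Check select → item at each position in order: 0 ✓, 1 ✓.
At position 2 the labels are {select}, so select → item is false there. This is the first violation.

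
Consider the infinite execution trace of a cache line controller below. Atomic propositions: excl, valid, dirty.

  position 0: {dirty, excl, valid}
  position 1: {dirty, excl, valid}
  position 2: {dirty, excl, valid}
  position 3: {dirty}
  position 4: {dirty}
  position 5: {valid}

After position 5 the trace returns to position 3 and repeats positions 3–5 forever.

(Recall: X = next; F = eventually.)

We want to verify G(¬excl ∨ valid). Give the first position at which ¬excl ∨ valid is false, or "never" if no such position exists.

never

¬excl ∨ valid holds at every position 0..5, and those are all the positions the trace ever visits, so the invariant G(¬excl ∨ valid) is never violated.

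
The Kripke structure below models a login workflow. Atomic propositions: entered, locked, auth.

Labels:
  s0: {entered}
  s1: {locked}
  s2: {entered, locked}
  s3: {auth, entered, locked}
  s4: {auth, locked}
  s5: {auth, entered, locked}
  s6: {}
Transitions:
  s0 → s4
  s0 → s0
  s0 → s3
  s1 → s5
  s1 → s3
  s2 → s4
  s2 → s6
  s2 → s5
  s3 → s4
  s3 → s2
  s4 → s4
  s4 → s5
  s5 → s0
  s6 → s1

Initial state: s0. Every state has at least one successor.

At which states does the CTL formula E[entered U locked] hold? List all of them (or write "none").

States satisfying entered: {s0, s2, s3, s5}.
States satisfying locked: {s1, s2, s3, s4, s5}.
States satisfying E[entered U locked]: {s0, s1, s2, s3, s4, s5}.

{s0, s1, s2, s3, s4, s5}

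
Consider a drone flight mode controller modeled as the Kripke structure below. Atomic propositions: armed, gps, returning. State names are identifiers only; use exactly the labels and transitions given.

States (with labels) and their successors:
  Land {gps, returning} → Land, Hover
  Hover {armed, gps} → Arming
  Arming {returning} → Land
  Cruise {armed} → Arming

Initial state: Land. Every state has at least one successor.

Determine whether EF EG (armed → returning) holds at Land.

States satisfying EG (armed → returning): {Land, Arming}.
States satisfying EF EG (armed → returning): {Land, Hover, Arming, Cruise}.
Some path from Land reaches a state where EG (armed → returning) holds.
Land ∈ Sat(EF EG (armed → returning)).

Satisfied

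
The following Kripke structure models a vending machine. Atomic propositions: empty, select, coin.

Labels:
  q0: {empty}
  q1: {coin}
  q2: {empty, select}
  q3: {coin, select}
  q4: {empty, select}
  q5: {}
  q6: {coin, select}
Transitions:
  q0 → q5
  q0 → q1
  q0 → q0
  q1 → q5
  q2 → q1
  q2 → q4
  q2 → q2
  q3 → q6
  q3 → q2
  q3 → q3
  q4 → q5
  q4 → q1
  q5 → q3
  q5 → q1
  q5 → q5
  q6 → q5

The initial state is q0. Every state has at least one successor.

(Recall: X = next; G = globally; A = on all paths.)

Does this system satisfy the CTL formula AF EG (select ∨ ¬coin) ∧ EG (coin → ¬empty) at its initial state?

States satisfying EG (select ∨ ¬coin): {q0, q2, q3, q4, q5, q6}.
States satisfying AF EG (select ∨ ¬coin): {q0, q1, q2, q3, q4, q5, q6}.
States satisfying coin → ¬empty: {q0, q1, q2, q3, q4, q5, q6}.
States satisfying EG (coin → ¬empty): {q0, q1, q2, q3, q4, q5, q6}.
States satisfying AF EG (select ∨ ¬coin) ∧ EG (coin → ¬empty): {q0, q1, q2, q3, q4, q5, q6}.
q0 ∈ Sat(AF EG (select ∨ ¬coin) ∧ EG (coin → ¬empty)).

Holds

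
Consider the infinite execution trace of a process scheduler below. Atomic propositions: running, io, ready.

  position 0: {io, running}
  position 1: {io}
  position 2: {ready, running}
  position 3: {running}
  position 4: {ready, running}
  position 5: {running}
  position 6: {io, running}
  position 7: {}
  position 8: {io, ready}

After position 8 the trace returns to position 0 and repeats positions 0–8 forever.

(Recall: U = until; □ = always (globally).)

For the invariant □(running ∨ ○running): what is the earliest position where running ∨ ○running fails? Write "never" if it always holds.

Check running ∨ ○running at each position in order: 0 ✓, 1 ✓, 2 ✓, 3 ✓, 4 ✓, 5 ✓, 6 ✓.
At position 7 the labels are {} and the next position 8 has {io, ready}, so running ∨ ○running is false there. This is the first violation.

7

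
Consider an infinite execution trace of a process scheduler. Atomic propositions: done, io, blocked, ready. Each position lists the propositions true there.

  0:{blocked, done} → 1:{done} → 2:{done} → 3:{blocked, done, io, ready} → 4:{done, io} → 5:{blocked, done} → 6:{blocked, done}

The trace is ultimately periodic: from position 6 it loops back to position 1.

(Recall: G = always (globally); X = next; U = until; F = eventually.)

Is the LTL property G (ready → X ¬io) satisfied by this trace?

Violated

ready → X ¬io must hold at every position from 0 onward. It fails at position 3, so G (ready → X ¬io) is false.
Positions where ready holds: 3.
Check X ¬io at each: 3→fails.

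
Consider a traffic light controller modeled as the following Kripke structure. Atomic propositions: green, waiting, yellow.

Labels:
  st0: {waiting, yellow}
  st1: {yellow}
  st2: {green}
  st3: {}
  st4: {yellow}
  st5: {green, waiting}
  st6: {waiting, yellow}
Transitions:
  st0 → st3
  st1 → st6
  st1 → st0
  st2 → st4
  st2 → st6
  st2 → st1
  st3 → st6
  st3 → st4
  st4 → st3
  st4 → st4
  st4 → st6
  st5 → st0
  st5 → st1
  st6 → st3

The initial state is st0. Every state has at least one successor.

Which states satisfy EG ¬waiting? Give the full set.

{st2, st3, st4}

States satisfying ¬waiting: {st1, st2, st3, st4}.
States satisfying EG ¬waiting: {st2, st3, st4}.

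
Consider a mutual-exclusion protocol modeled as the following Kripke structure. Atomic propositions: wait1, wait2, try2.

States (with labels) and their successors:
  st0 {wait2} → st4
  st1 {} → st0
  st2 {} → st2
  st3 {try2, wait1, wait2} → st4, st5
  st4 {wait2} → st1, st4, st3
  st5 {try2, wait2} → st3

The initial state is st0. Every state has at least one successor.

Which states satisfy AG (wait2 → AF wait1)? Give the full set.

{st2}

States satisfying wait2 → AF wait1: {st1, st2, st3, st5}.
States satisfying AG (wait2 → AF wait1): {st2}.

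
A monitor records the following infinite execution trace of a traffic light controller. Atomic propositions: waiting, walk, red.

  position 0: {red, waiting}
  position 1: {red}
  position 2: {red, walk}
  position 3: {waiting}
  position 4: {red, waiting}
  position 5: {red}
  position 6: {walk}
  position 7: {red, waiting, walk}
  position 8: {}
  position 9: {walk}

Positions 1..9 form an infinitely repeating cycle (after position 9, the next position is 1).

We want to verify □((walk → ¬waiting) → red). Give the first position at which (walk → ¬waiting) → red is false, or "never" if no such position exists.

3

Check (walk → ¬waiting) → red at each position in order: 0 ✓, 1 ✓, 2 ✓.
At position 3 the labels are {waiting}, so (walk → ¬waiting) → red is false there. This is the first violation.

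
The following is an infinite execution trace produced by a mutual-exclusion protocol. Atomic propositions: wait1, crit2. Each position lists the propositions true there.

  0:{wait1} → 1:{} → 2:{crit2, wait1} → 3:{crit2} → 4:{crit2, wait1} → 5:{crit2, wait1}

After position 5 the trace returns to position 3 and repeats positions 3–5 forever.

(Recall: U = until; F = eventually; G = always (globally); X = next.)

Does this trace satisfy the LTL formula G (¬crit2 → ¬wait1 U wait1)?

Yes

¬crit2 → ¬wait1 U wait1 holds at every position 0..5, and those are all positions ever visited, so G (¬crit2 → ¬wait1 U wait1) holds.
Positions where ¬crit2 holds: 0, 1.
Check ¬wait1 U wait1 at each: 0→ok, 1→ok.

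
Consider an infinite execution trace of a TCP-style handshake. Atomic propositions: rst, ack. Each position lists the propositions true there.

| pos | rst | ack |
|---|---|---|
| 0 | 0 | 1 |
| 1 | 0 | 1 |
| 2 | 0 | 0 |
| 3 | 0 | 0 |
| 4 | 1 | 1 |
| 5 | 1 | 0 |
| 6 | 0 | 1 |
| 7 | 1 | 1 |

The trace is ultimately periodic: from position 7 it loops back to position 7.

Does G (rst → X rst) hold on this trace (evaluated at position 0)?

rst → X rst must hold at every position from 0 onward. It fails at position 5, so G (rst → X rst) is false.
Positions where rst holds: 4, 5, 7.
Check X rst at each: 4→ok, 5→fails, 7→ok.

Does not hold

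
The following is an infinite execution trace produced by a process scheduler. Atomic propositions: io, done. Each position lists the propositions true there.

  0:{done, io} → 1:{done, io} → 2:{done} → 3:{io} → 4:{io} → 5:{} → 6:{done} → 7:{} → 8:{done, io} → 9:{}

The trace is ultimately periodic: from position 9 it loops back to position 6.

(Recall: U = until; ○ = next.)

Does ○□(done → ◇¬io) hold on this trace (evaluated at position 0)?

The position after 0 is 1; □(done → ◇¬io) is true there.

Holds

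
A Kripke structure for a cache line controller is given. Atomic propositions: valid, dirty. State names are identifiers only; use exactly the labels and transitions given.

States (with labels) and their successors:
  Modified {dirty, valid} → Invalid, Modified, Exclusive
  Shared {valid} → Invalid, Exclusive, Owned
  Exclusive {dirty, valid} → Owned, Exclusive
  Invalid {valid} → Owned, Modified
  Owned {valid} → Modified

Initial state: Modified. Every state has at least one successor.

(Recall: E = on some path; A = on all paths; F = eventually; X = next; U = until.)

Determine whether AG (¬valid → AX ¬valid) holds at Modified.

Yes

States satisfying ¬valid → AX ¬valid: {Modified, Shared, Exclusive, Invalid, Owned}.
States satisfying AG (¬valid → AX ¬valid): {Modified, Shared, Exclusive, Invalid, Owned}.
Every state reachable from Modified satisfies ¬valid → AX ¬valid.
Modified ∈ Sat(AG (¬valid → AX ¬valid)).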